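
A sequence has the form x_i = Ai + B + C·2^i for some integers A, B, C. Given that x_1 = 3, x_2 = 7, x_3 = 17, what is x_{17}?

393181

At i = 1, 2, 3: A + B + 2C = 3; 2A + B + 4C = 7; 3A + B + 8C = 17.
Subtracting the first from the second: A + 2C = 4.
Subtracting the second from the third: A + 4C = 10.
Solving: C = 3, A = -2, then B = -1.
Therefore x_{17} = -34 + (-1) + 3·131072 = 393181.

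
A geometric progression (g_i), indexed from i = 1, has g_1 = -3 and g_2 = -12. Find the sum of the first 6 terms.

Common ratio r = 4.
g_i = (-3)·4^(i-1).
S = (-3)·(4^6 - 1)/(4 - 1) = (-3)·(4096 - 1)/(3) = -4095.

-4095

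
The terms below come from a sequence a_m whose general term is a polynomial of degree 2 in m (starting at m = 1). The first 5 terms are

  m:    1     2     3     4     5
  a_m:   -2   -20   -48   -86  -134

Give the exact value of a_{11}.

-632

1st diffs: -18, -28, -38, -48.
2nd diffs: -10, -10, -10 (constant).
Newton forward-difference form: a_m = -2 + (-18)·C(m-1,1) + (-10)·C(m-1,2).
At m = 11: m-1 = 10, so a_{11} = -2 - 180 - 450 = -632.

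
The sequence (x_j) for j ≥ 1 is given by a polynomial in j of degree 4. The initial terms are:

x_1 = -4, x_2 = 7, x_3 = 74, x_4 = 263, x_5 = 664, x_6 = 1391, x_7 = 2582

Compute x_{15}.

1st diffs: 11, 67, 189, 401, 727, 1191.
2nd diffs: 56, 122, 212, 326, 464.
3rd diffs: 66, 90, 114, 138.
4th diffs: 24, 24, 24 (constant).
Newton forward-difference form: x_j = -4 + 11·C(j-1,1) + 56·C(j-1,2) + 66·C(j-1,3) + 24·C(j-1,4).
At j = 15: j-1 = 14, so x_{15} = -4 + 154 + 5096 + 24024 + 24024 = 53294.

53294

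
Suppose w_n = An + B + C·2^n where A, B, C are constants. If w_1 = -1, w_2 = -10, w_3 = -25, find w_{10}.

The three given values yield: A + B + 2C = -1; 2A + B + 4C = -10; 3A + B + 8C = -25.
Subtracting the first from the second: A + 2C = -9.
Subtracting the second from the third: A + 4C = -15.
Solving: C = -3, A = -3, then B = 8.
So w_n = -3·n + 8 + (-3)·2^n; at n=10 this is -3094.

-3094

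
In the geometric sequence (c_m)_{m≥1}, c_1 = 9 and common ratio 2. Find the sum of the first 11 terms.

18423

c_m = 9·2^(m-1).
S = 9·(2^11 - 1)/(2 - 1) = 9·(2048 - 1)/(1) = 18423.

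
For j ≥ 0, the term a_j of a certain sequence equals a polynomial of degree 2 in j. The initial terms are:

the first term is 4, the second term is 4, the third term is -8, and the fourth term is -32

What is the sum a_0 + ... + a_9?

-1400

1st diffs: 0, -12, -24.
2nd diffs: -12, -12 (constant).
Newton forward-difference form: a_j = 4 + (-12)·C(j,2).
Continuing: …, -68, -116, -176, -248, …, a_9 = -428.
Summing j = 0..9 (10 terms) gives -1400.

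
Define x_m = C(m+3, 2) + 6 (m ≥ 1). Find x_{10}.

C(13, 2) = 78, so x_{10} = 84.

84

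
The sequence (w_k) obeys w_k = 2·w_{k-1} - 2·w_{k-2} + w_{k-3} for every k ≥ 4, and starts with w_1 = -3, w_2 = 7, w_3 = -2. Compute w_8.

Applying the relation repeatedly:
w_4 = -21;  w_5 = -31;  w_6 = -22;  w_7 = -3;  w_8 = 7.

7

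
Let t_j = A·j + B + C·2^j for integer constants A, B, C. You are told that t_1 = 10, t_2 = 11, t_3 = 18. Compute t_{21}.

At j = 1, 2, 3: A + B + 2C = 10; 2A + B + 4C = 11; 3A + B + 8C = 18.
Subtracting the first from the second: A + 2C = 1.
Subtracting the second from the third: A + 4C = 7.
Solving: C = 3, A = -5, then B = 9.
Therefore t_{21} = -105 + 9 + 3·2097152 = 6291360.

6291360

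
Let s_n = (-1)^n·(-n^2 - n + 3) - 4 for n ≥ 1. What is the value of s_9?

(-1)^9 = -1; -n^2 - n + 3 at n=9 is -87; so s_9 = 83.

83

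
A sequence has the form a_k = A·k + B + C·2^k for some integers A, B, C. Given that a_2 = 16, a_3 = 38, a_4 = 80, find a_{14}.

81940

At k = 2, 3, 4: 2A + B + 4C = 16; 3A + B + 8C = 38; 4A + B + 16C = 80.
Subtracting the first from the second: A + 4C = 22.
Subtracting the second from the third: A + 8C = 42.
Solving: C = 5, A = 2, then B = -8.
So a_k = 2·k + (-8) + 5·2^k; at k=14 this is 81940.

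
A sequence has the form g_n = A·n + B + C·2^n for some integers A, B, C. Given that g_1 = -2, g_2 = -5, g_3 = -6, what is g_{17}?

130988

The three given values yield: A + B + 2C = -2; 2A + B + 4C = -5; 3A + B + 8C = -6.
Subtracting the first from the second: A + 2C = -3.
Subtracting the second from the third: A + 4C = -1.
Solving: C = 1, A = -5, then B = 1.
So g_n = -5·n + 1 + 1·2^n; at n=17 this is 130988.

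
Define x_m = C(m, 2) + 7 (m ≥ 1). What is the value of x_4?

C(4, 2) = 6, so x_4 = 13.

13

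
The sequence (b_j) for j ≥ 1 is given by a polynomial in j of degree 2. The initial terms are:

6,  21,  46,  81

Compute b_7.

246

1st diffs: 15, 25, 35.
2nd diffs: 10, 10 (constant).
Newton forward-difference form: b_j = 6 + 15·C(j-1,1) + 10·C(j-1,2).
At j = 7: j-1 = 6, so b_7 = 6 + 90 + 150 = 246.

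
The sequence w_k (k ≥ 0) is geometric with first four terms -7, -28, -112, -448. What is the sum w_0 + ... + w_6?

-38227

Common ratio r = 4.
w_k = (-7)·4^(k-0).
S = (-7)·(4^7 - 1)/(4 - 1) = (-7)·(16384 - 1)/(3) = -38227.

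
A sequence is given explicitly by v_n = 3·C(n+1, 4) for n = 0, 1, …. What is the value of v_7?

210

C(8, 4) = 70, so v_7 = 210.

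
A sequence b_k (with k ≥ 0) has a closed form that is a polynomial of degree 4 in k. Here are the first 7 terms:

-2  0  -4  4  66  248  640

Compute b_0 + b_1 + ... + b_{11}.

26706

1st diffs: 2, -4, 8, 62, 182, 392.
2nd diffs: -6, 12, 54, 120, 210.
3rd diffs: 18, 42, 66, 90.
4th diffs: 24, 24, 24 (constant).
So b_k = k^4 - 3k^3 - k^2 + 5k - 2.
Continuing: …, 1356, 2534, 4336, 6948, …, b_{11} = 10580.
Summing k = 0..11 (12 terms) gives 26706.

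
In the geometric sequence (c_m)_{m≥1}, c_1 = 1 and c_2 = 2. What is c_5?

Common ratio r = 2.
c_m = 1·2^(m-1).
c_5 = 1·2^4 = 16.

16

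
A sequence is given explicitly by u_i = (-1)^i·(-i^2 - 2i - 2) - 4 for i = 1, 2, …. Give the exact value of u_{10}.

(-1)^10 = 1; -i^2 - 2i - 2 at i=10 is -122; so u_{10} = -126.

-126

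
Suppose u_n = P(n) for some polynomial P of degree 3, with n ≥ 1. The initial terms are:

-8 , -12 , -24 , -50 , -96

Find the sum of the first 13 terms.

1st diffs: -4, -12, -26, -46.
2nd diffs: -8, -14, -20.
3rd diffs: -6, -6 (constant).
Newton forward-difference form: u_n = -8 + (-4)·C(n-1,1) + (-8)·C(n-1,2) + (-6)·C(n-1,3).
Continuing: …, -168, -272, -414, -600, …, u_{13} = -1904.
Summing n = 1..13 (13 terms) gives -6994.

-6994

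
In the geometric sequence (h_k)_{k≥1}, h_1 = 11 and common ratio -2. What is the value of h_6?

h_k = 11·(-2)^(k-1).
h_6 = 11·(-2)^5 = -352.

-352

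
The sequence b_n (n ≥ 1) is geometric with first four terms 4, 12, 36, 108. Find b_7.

2916

Common ratio r = 3.
b_n = 4·3^(n-1).
b_7 = 4·3^6 = 2916.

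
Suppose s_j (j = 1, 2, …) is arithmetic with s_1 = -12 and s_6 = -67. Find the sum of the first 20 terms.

Common difference d = (-67 - (-12)) / (6 - 1) = -11.
s_j = -12 + (j - 1)·(-11).
s_{20} = -221; S = 20·(-12 + (-221))/2 = -2330.

-2330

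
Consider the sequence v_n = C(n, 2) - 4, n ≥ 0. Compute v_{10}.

C(10, 2) = 45, so v_{10} = 41.

41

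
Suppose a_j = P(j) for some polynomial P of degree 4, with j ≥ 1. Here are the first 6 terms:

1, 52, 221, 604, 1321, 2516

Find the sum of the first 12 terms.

95866

1st diffs: 51, 169, 383, 717, 1195.
2nd diffs: 118, 214, 334, 478.
3rd diffs: 96, 120, 144.
4th diffs: 24, 24 (constant).
Newton forward-difference form: a_j = 1 + 51·C(j-1,1) + 118·C(j-1,2) + 96·C(j-1,3) + 24·C(j-1,4).
Continuing: …, 4357, 7036, 10769, 15796, …, a_{12} = 30812.
Summing j = 1..12 (12 terms) gives 95866.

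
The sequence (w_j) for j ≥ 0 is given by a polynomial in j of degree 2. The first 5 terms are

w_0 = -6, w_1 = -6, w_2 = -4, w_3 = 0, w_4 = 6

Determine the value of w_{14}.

176

1st diffs: 0, 2, 4, 6.
2nd diffs: 2, 2, 2 (constant).
Newton forward-difference form: w_j = -6 + 2·C(j,2).
At j = 14: j = 14, so w_{14} = -6 + 182 = 176.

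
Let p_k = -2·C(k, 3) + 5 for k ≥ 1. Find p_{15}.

C(15, 3) = 455, so p_{15} = -905.

-905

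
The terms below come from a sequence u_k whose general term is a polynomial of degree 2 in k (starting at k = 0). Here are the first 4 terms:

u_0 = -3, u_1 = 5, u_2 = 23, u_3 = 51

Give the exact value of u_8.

341

1st diffs: 8, 18, 28.
2nd diffs: 10, 10 (constant).
So u_k = 5k^2 + 3k - 3.
Evaluating at k = 8 gives u_8 = 341.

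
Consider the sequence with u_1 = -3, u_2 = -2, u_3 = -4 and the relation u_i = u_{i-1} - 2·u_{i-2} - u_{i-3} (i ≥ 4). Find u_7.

-18

Iterate the recurrence:
u_4 = 3; u_5 = 13; u_6 = 11; u_7 = -18.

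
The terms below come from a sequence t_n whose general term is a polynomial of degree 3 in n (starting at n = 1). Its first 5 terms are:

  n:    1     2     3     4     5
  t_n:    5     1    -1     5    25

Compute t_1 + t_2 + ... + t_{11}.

2145

1st diffs: -4, -2, 6, 20.
2nd diffs: 2, 8, 14.
3rd diffs: 6, 6 (constant).
So t_n = n^3 - 5n^2 + 4n + 5.
Continuing: …, 65, 131, 229, 365, …, t_{11} = 775.
Summing n = 1..11 (11 terms) gives 2145.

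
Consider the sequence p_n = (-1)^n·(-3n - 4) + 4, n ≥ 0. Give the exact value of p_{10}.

(-1)^10 = 1; -3n - 4 at n=10 is -34; so p_{10} = -30.

-30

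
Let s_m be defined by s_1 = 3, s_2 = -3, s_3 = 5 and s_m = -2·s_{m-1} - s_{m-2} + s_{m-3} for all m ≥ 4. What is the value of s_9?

-39

Applying the relation repeatedly:
s_4 = -4;  s_5 = 0;  s_6 = 9;  s_7 = -22;  s_8 = 35;  s_9 = -39.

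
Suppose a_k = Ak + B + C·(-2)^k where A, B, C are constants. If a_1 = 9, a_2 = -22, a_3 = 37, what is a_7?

Plug in k = 1, 2, 3: A + B - 2C = 9; 2A + B + 4C = -22; 3A + B - 8C = 37.
Subtracting the first from the second: A + 6C = -31.
Subtracting the second from the third: A - 12C = 59.
Solving: C = -5, A = -1, then B = 0.
Hence a_7 = -1·7 + 0 + (-5)·(-128) = 633.

633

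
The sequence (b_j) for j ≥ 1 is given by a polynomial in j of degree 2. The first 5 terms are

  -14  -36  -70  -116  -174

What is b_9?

1st diffs: -22, -34, -46, -58.
2nd diffs: -12, -12, -12 (constant).
Newton forward-difference form: b_j = -14 + (-22)·C(j-1,1) + (-12)·C(j-1,2).
At j = 9: j-1 = 8, so b_9 = -14 - 176 - 336 = -526.

-526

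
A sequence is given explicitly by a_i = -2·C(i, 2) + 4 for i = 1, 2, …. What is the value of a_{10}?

C(10, 2) = 45, so a_{10} = -86.

-86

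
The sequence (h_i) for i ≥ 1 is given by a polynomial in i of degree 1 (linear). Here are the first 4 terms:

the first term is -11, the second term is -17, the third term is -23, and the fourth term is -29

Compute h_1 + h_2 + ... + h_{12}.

1st diffs: -6, -6, -6 (constant).
So h_i = -6i - 5.
Continuing: …, -35, -41, -47, -53, …, h_{12} = -77.
Summing i = 1..12 (12 terms) gives -528.

-528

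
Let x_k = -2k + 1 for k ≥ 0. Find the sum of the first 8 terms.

Over k = 0..7: Σk = 28.
Total = (-2)·28 + (1)·8 = -48.

-48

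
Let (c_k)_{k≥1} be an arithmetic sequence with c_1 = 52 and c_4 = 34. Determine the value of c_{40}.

-182

Common difference d = (34 - 52) / (4 - 1) = -6.
c_k = 52 + (k - 1)·(-6).
c_{40} = 52 + 39·(-6) = -182.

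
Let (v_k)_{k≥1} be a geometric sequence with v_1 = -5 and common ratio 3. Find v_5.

-405

v_k = (-5)·3^(k-1).
v_5 = (-5)·3^4 = -405.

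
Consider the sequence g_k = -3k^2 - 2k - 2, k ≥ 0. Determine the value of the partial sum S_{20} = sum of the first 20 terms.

Over k = 0..19: Σk = 190, Σk² = 2470.
Total = (-3)·2470 + (-2)·190 + (-2)·20 = -7830.

-7830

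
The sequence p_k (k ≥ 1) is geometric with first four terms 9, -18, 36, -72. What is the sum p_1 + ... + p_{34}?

Common ratio r = -2.
p_k = 9·(-2)^(k-1).
S = 9·((-2)^34 - 1)/(-2 - 1) = 9·(17179869184 - 1)/(-3) = -51539607549.

-51539607549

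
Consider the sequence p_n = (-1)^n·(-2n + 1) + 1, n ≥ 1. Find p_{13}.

26

(-1)^13 = -1; -2n + 1 at n=13 is -25; so p_{13} = 26.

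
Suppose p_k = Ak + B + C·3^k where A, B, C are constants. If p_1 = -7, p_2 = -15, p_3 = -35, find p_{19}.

-1162261507

Plug in k = 1, 2, 3: A + B + 3C = -7; 2A + B + 9C = -15; 3A + B + 27C = -35.
Subtracting the first from the second: A + 6C = -8.
Subtracting the second from the third: A + 18C = -20.
Solving: C = -1, A = -2, then B = -2.
Hence p_{19} = -2·19 + (-2) + (-1)·1162261467 = -1162261507.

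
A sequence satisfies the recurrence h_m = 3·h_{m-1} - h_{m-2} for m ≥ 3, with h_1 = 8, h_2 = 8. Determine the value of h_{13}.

229256

Step forward from the initial values:
h_3 = 16, h_4 = 40, h_5 = 104, …, h_{10} = 12776, h_{11} = 33448, h_{12} = 87568, h_{13} = 229256.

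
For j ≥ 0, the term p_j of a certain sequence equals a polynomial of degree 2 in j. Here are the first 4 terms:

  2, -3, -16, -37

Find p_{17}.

1st diffs: -5, -13, -21.
2nd diffs: -8, -8 (constant).
Newton forward-difference form: p_j = 2 + (-5)·C(j,1) + (-8)·C(j,2).
At j = 17: j = 17, so p_{17} = 2 - 85 - 1088 = -1171.

-1171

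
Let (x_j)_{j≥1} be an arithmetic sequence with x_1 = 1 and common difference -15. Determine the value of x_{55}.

x_j = 1 + (j - 1)·(-15).
x_{55} = 1 + 54·(-15) = -809.

-809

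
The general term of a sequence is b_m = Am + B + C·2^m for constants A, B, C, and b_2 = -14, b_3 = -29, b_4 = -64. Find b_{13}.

Write the equations: 2A + B + 4C = -14; 3A + B + 8C = -29; 4A + B + 16C = -64.
Subtracting the first from the second: A + 4C = -15.
Subtracting the second from the third: A + 8C = -35.
Solving: C = -5, A = 5, then B = -4.
So b_m = 5·m + (-4) + (-5)·2^m; at m=13 this is -40899.

-40899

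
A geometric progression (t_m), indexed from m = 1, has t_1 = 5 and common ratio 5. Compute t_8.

t_m = 5·5^(m-1).
t_8 = 5·5^7 = 390625.

390625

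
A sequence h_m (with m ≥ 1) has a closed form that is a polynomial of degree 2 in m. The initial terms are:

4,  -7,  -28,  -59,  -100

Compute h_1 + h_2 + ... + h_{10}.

-1655

1st diffs: -11, -21, -31, -41.
2nd diffs: -10, -10, -10 (constant).
So h_m = -5m^2 + 4m + 5.
Continuing: …, -151, -212, -283, -364, …, h_{10} = -455.
Summing m = 1..10 (10 terms) gives -1655.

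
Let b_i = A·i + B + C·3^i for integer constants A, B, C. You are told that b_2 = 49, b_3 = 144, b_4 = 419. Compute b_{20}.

17433922099

At i = 2, 3, 4: 2A + B + 9C = 49; 3A + B + 27C = 144; 4A + B + 81C = 419.
Subtracting the first from the second: A + 18C = 95.
Subtracting the second from the third: A + 54C = 275.
Solving: C = 5, A = 5, then B = -6.
So b_i = 5·i + (-6) + 5·3^i; at i=20 this is 17433922099.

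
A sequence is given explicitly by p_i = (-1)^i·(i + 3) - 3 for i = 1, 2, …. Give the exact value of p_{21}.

-27

(-1)^21 = -1; i + 3 at i=21 is 24; so p_{21} = -27.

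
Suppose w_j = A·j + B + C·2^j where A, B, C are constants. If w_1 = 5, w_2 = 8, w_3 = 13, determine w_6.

The three given values yield: A + B + 2C = 5; 2A + B + 4C = 8; 3A + B + 8C = 13.
Subtracting the first from the second: A + 2C = 3.
Subtracting the second from the third: A + 4C = 5.
Solving: C = 1, A = 1, then B = 2.
Hence w_6 = 1·6 + 2 + 1·64 = 72.

72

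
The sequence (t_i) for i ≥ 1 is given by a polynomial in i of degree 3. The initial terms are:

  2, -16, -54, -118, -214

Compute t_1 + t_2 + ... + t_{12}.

-8534

1st diffs: -18, -38, -64, -96.
2nd diffs: -20, -26, -32.
3rd diffs: -6, -6 (constant).
So t_i = -i^3 - 4i^2 + i + 6.
Continuing: …, -348, -526, -754, -1038, …, t_{12} = -2286.
Summing i = 1..12 (12 terms) gives -8534.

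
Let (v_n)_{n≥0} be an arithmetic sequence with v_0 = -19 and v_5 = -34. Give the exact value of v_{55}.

Common difference d = (-34 - (-19)) / (5 - 0) = -3.
v_n = -19 + (n - 0)·(-3).
v_{55} = -19 + 55·(-3) = -184.

-184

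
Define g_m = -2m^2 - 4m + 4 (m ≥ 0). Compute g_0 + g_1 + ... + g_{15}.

Over m = 0..15: Σm = 120, Σm² = 1240.
Total = (-2)·1240 + (-4)·120 + (4)·16 = -2896.

-2896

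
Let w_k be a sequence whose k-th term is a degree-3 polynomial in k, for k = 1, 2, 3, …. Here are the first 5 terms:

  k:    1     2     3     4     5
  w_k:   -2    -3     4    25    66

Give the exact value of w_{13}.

1834

1st diffs: -1, 7, 21, 41.
2nd diffs: 8, 14, 20.
3rd diffs: 6, 6 (constant).
Newton forward-difference form: w_k = -2 + (-1)·C(k-1,1) + 8·C(k-1,2) + 6·C(k-1,3).
At k = 13: k-1 = 12, so w_{13} = -2 - 12 + 528 + 1320 = 1834.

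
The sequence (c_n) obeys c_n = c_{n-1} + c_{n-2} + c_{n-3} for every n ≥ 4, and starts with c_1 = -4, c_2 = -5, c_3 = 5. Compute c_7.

-11

Step forward from the initial values:
c_4 = -4  c_5 = -4  c_6 = -3  c_7 = -11.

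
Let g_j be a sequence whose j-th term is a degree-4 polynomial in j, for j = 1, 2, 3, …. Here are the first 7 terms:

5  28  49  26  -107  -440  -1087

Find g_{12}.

-14702

1st diffs: 23, 21, -23, -133, -333, -647.
2nd diffs: -2, -44, -110, -200, -314.
3rd diffs: -42, -66, -90, -114.
4th diffs: -24, -24, -24 (constant).
So g_j = -j^4 + 3j^3 + 6j^2 - j - 2.
Evaluating at j = 12 gives g_{12} = -14702.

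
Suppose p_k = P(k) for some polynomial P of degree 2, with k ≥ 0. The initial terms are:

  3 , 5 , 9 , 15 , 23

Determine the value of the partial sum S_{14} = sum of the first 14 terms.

952

1st diffs: 2, 4, 6, 8.
2nd diffs: 2, 2, 2 (constant).
Newton forward-difference form: p_k = 3 + 2·C(k,1) + 2·C(k,2).
Continuing: …, 33, 45, 59, 75, …, p_{13} = 185.
Summing k = 0..13 (14 terms) gives 952.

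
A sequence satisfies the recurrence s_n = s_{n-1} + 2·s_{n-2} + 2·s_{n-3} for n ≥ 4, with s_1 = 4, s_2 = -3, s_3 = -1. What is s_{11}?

s_4 = 1, s_5 = -7, s_6 = -7, s_7 = -19, s_8 = -47, s_9 = -99, s_{10} = -231, s_{11} = -523.

-523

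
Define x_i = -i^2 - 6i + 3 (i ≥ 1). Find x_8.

-109

x_8 = -1·8^2 - 6·8 + 3 = -109.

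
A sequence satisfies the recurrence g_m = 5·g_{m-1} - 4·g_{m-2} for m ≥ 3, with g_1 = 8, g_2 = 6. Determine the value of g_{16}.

-715827874

Iterate the recurrence:
g_3 = -2;  g_4 = -34;  g_5 = -162;  …;  g_{13} = -11184802;  g_{14} = -44739234;  g_{15} = -178956962;  g_{16} = -715827874.
(Characteristic roots are 4 and 1.)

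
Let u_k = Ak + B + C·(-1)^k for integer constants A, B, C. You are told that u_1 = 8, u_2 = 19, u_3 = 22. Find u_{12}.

89

Plug in k = 1, 2, 3: A + B - C = 8; 2A + B + C = 19; 3A + B - C = 22.
Subtracting the first from the second: A + 2C = 11.
Subtracting the second from the third: A - 2C = 3.
Solving: C = 2, A = 7, then B = 3.
So u_k = 7·k + 3 + 2·(-1)^k; at k=12 this is 89.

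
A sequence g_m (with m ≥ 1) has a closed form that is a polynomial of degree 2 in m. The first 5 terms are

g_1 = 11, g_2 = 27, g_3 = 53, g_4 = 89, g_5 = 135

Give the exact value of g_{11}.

1st diffs: 16, 26, 36, 46.
2nd diffs: 10, 10, 10 (constant).
So g_m = 5m^2 + m + 5.
Evaluating at m = 11 gives g_{11} = 621.

621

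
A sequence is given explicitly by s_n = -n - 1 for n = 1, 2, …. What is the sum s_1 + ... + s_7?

Over n = 1..7: Σn = 28.
Total = (-1)·28 + (-1)·7 = -35.

-35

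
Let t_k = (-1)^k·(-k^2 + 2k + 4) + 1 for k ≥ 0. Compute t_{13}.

(-1)^13 = -1; -k^2 + 2k + 4 at k=13 is -139; so t_{13} = 140.

140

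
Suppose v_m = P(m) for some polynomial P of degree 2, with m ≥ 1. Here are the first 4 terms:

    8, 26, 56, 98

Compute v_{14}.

1st diffs: 18, 30, 42.
2nd diffs: 12, 12 (constant).
Newton forward-difference form: v_m = 8 + 18·C(m-1,1) + 12·C(m-1,2).
At m = 14: m-1 = 13, so v_{14} = 8 + 234 + 936 = 1178.

1178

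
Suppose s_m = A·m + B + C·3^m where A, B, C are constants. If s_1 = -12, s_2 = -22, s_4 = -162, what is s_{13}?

At m = 1, 2, 4: A + B + 3C = -12; 2A + B + 9C = -22; 4A + B + 81C = -162.
Subtracting the first from the second: A + 6C = -10.
Subtracting the second from the third: 2A + 72C = -140.
Solving: C = -2, A = 2, then B = -8.
Therefore s_{13} = 26 + (-8) + (-2)·1594323 = -3188628.

-3188628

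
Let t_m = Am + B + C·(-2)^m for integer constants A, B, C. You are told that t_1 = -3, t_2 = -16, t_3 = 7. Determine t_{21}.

4194277

Plug in m = 1, 2, 3: A + B - 2C = -3; 2A + B + 4C = -16; 3A + B - 8C = 7.
Subtracting the first from the second: A + 6C = -13.
Subtracting the second from the third: A - 12C = 23.
Solving: C = -2, A = -1, then B = -6.
Hence t_{21} = -1·21 + (-6) + (-2)·(-2097152) = 4194277.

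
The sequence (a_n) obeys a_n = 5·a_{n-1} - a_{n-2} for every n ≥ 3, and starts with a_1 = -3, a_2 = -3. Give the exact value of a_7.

Iterate the recurrence:
a_3 = -12  a_4 = -57  a_5 = -273  a_6 = -1308  a_7 = -6267.

-6267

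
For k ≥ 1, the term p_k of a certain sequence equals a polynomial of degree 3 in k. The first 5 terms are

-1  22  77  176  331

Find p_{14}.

1st diffs: 23, 55, 99, 155.
2nd diffs: 32, 44, 56.
3rd diffs: 12, 12 (constant).
Newton forward-difference form: p_k = -1 + 23·C(k-1,1) + 32·C(k-1,2) + 12·C(k-1,3).
At k = 14: k-1 = 13, so p_{14} = -1 + 299 + 2496 + 3432 = 6226.

6226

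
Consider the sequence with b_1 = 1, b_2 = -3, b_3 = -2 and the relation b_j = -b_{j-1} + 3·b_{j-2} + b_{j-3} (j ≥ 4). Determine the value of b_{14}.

Applying the relation repeatedly:
b_4 = -6  b_5 = -3  b_6 = -17  …  b_{11} = 290  b_{12} = -878  b_{13} = 1537  b_{14} = -3881.

-3881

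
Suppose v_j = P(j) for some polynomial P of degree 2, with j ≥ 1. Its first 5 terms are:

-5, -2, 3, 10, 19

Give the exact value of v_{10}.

94

1st diffs: 3, 5, 7, 9.
2nd diffs: 2, 2, 2 (constant).
Newton forward-difference form: v_j = -5 + 3·C(j-1,1) + 2·C(j-1,2).
At j = 10: j-1 = 9, so v_{10} = -5 + 27 + 72 = 94.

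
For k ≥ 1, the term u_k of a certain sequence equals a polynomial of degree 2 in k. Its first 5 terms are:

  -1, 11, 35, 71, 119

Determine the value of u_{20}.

1st diffs: 12, 24, 36, 48.
2nd diffs: 12, 12, 12 (constant).
Newton forward-difference form: u_k = -1 + 12·C(k-1,1) + 12·C(k-1,2).
At k = 20: k-1 = 19, so u_{20} = -1 + 228 + 2052 = 2279.

2279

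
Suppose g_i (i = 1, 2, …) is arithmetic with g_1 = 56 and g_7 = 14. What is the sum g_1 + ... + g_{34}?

Common difference d = (14 - 56) / (7 - 1) = -7.
g_i = 56 + (i - 1)·(-7).
g_{34} = -175; S = 34·(56 + (-175))/2 = -2023.

-2023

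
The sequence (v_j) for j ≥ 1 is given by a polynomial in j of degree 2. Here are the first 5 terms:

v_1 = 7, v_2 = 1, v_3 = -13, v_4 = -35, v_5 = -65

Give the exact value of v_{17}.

1st diffs: -6, -14, -22, -30.
2nd diffs: -8, -8, -8 (constant).
Newton forward-difference form: v_j = 7 + (-6)·C(j-1,1) + (-8)·C(j-1,2).
At j = 17: j-1 = 16, so v_{17} = 7 - 96 - 960 = -1049.

-1049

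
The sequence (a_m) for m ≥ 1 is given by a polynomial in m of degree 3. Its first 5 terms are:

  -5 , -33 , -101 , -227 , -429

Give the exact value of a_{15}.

1st diffs: -28, -68, -126, -202.
2nd diffs: -40, -58, -76.
3rd diffs: -18, -18 (constant).
So a_m = -3m^3 - 2m^2 - m + 1.
Evaluating at m = 15 gives a_{15} = -10589.

-10589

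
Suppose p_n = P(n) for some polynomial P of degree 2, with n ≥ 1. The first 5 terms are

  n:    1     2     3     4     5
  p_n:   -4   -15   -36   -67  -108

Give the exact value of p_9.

-372

1st diffs: -11, -21, -31, -41.
2nd diffs: -10, -10, -10 (constant).
So p_n = -5n^2 + 4n - 3.
Evaluating at n = 9 gives p_9 = -372.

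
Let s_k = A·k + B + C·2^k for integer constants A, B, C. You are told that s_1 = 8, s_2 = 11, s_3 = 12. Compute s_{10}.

At k = 1, 2, 3: A + B + 2C = 8; 2A + B + 4C = 11; 3A + B + 8C = 12.
Subtracting the first from the second: A + 2C = 3.
Subtracting the second from the third: A + 4C = 1.
Solving: C = -1, A = 5, then B = 5.
Therefore s_{10} = 50 + 5 + (-1)·1024 = -969.

-969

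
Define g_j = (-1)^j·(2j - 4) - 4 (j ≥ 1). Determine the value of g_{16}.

24

(-1)^16 = 1; 2j - 4 at j=16 is 28; so g_{16} = 24.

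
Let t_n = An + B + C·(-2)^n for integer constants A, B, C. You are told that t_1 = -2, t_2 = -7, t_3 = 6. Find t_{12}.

-4089

Write the equations: A + B - 2C = -2; 2A + B + 4C = -7; 3A + B - 8C = 6.
Subtracting the first from the second: A + 6C = -5.
Subtracting the second from the third: A - 12C = 13.
Solving: C = -1, A = 1, then B = -5.
Therefore t_{12} = 12 + (-5) + (-1)·4096 = -4089.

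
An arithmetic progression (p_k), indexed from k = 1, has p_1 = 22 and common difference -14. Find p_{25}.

p_k = 22 + (k - 1)·(-14).
p_{25} = 22 + 24·(-14) = -314.

-314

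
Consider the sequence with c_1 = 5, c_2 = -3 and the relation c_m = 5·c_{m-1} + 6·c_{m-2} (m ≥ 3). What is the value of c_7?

c_3 = 15;  c_4 = 57;  c_5 = 375;  c_6 = 2217;  c_7 = 13335.
(Characteristic roots are 6 and -1.)

13335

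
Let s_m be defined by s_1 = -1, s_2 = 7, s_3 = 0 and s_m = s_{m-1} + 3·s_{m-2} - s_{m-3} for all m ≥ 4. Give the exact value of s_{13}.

13595

Iterate the recurrence:
s_4 = 22; s_5 = 15; s_6 = 81; s_7 = 104; s_8 = 332; s_9 = 563; s_{10} = 1455; s_{11} = 2812; s_{12} = 6614; s_{13} = 13595.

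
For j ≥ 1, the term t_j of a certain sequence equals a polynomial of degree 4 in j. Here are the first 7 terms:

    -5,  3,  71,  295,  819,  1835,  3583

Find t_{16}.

1st diffs: 8, 68, 224, 524, 1016, 1748.
2nd diffs: 60, 156, 300, 492, 732.
3rd diffs: 96, 144, 192, 240.
4th diffs: 48, 48, 48 (constant).
Newton forward-difference form: t_j = -5 + 8·C(j-1,1) + 60·C(j-1,2) + 96·C(j-1,3) + 48·C(j-1,4).
At j = 16: j-1 = 15, so t_{16} = -5 + 120 + 6300 + 43680 + 65520 = 115615.

115615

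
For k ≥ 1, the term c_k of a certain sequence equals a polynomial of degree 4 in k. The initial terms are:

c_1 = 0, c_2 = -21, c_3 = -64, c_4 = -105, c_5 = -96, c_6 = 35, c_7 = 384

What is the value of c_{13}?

1st diffs: -21, -43, -41, 9, 131, 349.
2nd diffs: -22, 2, 50, 122, 218.
3rd diffs: 24, 48, 72, 96.
4th diffs: 24, 24, 24 (constant).
Newton forward-difference form: c_k = (-21)·C(k-1,1) + (-22)·C(k-1,2) + 24·C(k-1,3) + 24·C(k-1,4).
At k = 13: k-1 = 12, so c_{13} = -252 - 1452 + 5280 + 11880 = 15456.

15456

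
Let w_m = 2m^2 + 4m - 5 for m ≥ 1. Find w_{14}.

w_{14} = 2·14^2 + 4·14 - 5 = 443.

443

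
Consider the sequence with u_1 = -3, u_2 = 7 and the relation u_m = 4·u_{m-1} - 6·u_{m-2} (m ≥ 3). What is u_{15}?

2440576

Applying the relation repeatedly:
u_3 = 46  u_4 = 142  u_5 = 292  …  u_{12} = 31456  u_{13} = 319552  u_{14} = 1089472  u_{15} = 2440576.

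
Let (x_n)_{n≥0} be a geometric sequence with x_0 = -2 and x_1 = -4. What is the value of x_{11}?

Common ratio r = 2.
x_n = (-2)·2^(n-0).
x_{11} = (-2)·2^11 = -4096.

-4096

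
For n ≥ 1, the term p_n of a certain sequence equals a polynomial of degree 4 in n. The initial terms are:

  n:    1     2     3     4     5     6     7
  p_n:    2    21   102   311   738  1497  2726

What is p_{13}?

1st diffs: 19, 81, 209, 427, 759, 1229.
2nd diffs: 62, 128, 218, 332, 470.
3rd diffs: 66, 90, 114, 138.
4th diffs: 24, 24, 24 (constant).
Newton forward-difference form: p_n = 2 + 19·C(n-1,1) + 62·C(n-1,2) + 66·C(n-1,3) + 24·C(n-1,4).
At n = 13: n-1 = 12, so p_{13} = 2 + 228 + 4092 + 14520 + 11880 = 30722.

30722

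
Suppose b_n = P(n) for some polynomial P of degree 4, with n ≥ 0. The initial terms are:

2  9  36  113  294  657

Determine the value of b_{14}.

1st diffs: 7, 27, 77, 181, 363.
2nd diffs: 20, 50, 104, 182.
3rd diffs: 30, 54, 78.
4th diffs: 24, 24 (constant).
So b_n = n^4 - n^3 + 6n^2 + n + 2.
Evaluating at n = 14 gives b_{14} = 36864.

36864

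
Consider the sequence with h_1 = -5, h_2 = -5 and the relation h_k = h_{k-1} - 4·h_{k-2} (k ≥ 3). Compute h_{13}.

20935

h_3 = 15;  h_4 = 35;  h_5 = -25;  …;  h_{10} = -1525;  h_{11} = -4945;  h_{12} = 1155;  h_{13} = 20935.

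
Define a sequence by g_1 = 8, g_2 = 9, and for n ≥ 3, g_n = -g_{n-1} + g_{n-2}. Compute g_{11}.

Iterate the recurrence:
g_3 = -1; g_4 = 10; g_5 = -11; g_6 = 21; g_7 = -32; g_8 = 53; g_9 = -85; g_{10} = 138; g_{11} = -223.

-223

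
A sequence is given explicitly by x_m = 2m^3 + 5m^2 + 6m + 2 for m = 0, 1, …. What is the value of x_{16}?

x_{16} = 2·16^3 + 5·16^2 + 6·16 + 2 = 9570.

9570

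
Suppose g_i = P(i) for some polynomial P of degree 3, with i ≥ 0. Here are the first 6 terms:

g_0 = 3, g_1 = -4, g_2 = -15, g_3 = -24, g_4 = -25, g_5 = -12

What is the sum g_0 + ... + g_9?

1st diffs: -7, -11, -9, -1, 13.
2nd diffs: -4, 2, 8, 14.
3rd diffs: 6, 6, 6 (constant).
Newton forward-difference form: g_i = 3 + (-7)·C(i,1) + (-4)·C(i,2) + 6·C(i,3).
Continuing: 21, 80, 171, 300.
Summing i = 0..9 (10 terms) gives 495.

495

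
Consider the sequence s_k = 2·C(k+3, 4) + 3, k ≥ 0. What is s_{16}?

7755

C(19, 4) = 3876, so s_{16} = 7755.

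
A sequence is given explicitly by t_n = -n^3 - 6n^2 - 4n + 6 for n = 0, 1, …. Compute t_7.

-659

t_7 = -1·7^3 - 6·7^2 - 4·7 + 6 = -659.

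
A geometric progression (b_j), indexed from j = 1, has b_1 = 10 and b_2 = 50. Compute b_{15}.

Common ratio r = 5.
b_j = 10·5^(j-1).
b_{15} = 10·5^14 = 61035156250.

61035156250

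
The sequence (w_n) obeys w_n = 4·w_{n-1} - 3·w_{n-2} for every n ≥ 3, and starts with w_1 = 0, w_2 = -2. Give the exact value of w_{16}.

Step forward from the initial values:
w_3 = -8; w_4 = -26; w_5 = -80; …; w_{13} = -531440; w_{14} = -1594322; w_{15} = -4782968; w_{16} = -14348906.
(Characteristic roots are 3 and 1.)

-14348906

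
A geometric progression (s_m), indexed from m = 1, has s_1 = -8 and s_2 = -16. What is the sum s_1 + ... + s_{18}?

-2097144

Common ratio r = 2.
s_m = (-8)·2^(m-1).
S = (-8)·(2^18 - 1)/(2 - 1) = (-8)·(262144 - 1)/(1) = -2097144.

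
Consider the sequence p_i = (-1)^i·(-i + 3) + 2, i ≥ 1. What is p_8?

(-1)^8 = 1; -i + 3 at i=8 is -5; so p_8 = -3.

-3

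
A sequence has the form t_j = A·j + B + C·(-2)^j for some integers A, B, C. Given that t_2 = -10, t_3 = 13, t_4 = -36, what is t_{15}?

The three given values yield: 2A + B + 4C = -10; 3A + B - 8C = 13; 4A + B + 16C = -36.
Subtracting the first from the second: A - 12C = 23.
Subtracting the second from the third: A + 24C = -49.
Solving: C = -2, A = -1, then B = 0.
So t_j = -1·j + 0 + (-2)·(-2)^j; at j=15 this is 65521.

65521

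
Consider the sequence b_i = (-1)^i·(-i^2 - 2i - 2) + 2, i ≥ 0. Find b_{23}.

579

(-1)^23 = -1; -i^2 - 2i - 2 at i=23 is -577; so b_{23} = 579.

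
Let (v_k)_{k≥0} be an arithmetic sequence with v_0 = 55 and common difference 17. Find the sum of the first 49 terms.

v_k = 55 + (k - 0)·17.
v_{48} = 871; S = 49·(55 + 871)/2 = 22687.

22687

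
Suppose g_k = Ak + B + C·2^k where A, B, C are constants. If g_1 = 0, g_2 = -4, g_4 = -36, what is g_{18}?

At k = 1, 2, 4: A + B + 2C = 0; 2A + B + 4C = -4; 4A + B + 16C = -36.
Subtracting the first from the second: A + 2C = -4.
Subtracting the second from the third: 2A + 12C = -32.
Solving: C = -3, A = 2, then B = 4.
So g_k = 2·k + 4 + (-3)·2^k; at k=18 this is -786392.

-786392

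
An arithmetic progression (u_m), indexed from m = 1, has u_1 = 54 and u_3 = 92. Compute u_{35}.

700

Common difference d = (92 - 54) / (3 - 1) = 19.
u_m = 54 + (m - 1)·19.
u_{35} = 54 + 34·19 = 700.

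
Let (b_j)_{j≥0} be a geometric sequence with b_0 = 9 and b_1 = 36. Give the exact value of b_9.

Common ratio r = 4.
b_j = 9·4^(j-0).
b_9 = 9·4^9 = 2359296.

2359296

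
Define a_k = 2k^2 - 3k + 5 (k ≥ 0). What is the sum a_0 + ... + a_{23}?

Over k = 0..23: Σk = 276, Σk² = 4324.
Total = (2)·4324 + (-3)·276 + (5)·24 = 7940.

7940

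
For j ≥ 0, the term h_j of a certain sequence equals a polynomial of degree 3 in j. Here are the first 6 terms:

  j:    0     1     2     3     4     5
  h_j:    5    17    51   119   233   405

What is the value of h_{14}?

6543

1st diffs: 12, 34, 68, 114, 172.
2nd diffs: 22, 34, 46, 58.
3rd diffs: 12, 12, 12 (constant).
So h_j = 2j^3 + 5j^2 + 5j + 5.
Evaluating at j = 14 gives h_{14} = 6543.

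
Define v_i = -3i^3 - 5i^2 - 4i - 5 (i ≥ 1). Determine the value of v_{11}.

v_{11} = -3·11^3 - 5·11^2 - 4·11 - 5 = -4647.

-4647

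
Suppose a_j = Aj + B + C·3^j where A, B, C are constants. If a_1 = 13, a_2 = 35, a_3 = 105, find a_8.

26231

The three given values yield: A + B + 3C = 13; 2A + B + 9C = 35; 3A + B + 27C = 105.
Subtracting the first from the second: A + 6C = 22.
Subtracting the second from the third: A + 18C = 70.
Solving: C = 4, A = -2, then B = 3.
Hence a_8 = -2·8 + 3 + 4·6561 = 26231.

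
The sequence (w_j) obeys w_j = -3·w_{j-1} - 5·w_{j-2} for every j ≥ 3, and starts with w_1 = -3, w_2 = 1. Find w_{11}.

Compute successive terms:
w_3 = 12; w_4 = -41; w_5 = 63; w_6 = 16; w_7 = -363; w_8 = 1009; w_9 = -1212; w_{10} = -1409; w_{11} = 10287.

10287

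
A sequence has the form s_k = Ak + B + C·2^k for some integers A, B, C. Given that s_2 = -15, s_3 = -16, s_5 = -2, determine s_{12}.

4027

Plug in k = 2, 3, 5: 2A + B + 4C = -15; 3A + B + 8C = -16; 5A + B + 32C = -2.
Subtracting the first from the second: A + 4C = -1.
Subtracting the second from the third: 2A + 24C = 14.
Solving: C = 1, A = -5, then B = -9.
So s_k = -5·k + (-9) + 1·2^k; at k=12 this is 4027.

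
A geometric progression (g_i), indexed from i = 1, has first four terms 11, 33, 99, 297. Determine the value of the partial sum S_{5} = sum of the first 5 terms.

1331

Common ratio r = 3.
g_i = 11·3^(i-1).
S = 11·(3^5 - 1)/(3 - 1) = 11·(243 - 1)/(2) = 1331.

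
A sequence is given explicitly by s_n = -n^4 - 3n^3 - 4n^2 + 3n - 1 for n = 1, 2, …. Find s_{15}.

-61606

s_{15} = -1·15^4 - 3·15^3 - 4·15^2 + 3·15 - 1 = -61606.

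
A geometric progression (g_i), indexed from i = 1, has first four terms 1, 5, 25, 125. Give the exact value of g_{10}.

Common ratio r = 5.
g_i = 1·5^(i-1).
g_{10} = 1·5^9 = 1953125.

1953125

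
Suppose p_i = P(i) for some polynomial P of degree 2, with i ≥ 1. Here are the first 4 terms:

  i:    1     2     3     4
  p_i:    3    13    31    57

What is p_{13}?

1st diffs: 10, 18, 26.
2nd diffs: 8, 8 (constant).
Newton forward-difference form: p_i = 3 + 10·C(i-1,1) + 8·C(i-1,2).
At i = 13: i-1 = 12, so p_{13} = 3 + 120 + 528 = 651.

651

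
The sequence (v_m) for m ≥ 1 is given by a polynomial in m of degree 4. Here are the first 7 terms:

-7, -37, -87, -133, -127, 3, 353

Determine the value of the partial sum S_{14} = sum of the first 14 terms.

1st diffs: -30, -50, -46, 6, 130, 350.
2nd diffs: -20, 4, 52, 124, 220.
3rd diffs: 24, 48, 72, 96.
4th diffs: 24, 24, 24 (constant).
Newton forward-difference form: v_m = -7 + (-30)·C(m-1,1) + (-20)·C(m-1,2) + 24·C(m-1,3) + 24·C(m-1,4).
Continuing: …, 1043, 2217, 4043, 6713, …, v_{14} = 22067.
Summing m = 1..14 (14 terms) gives 61964.

61964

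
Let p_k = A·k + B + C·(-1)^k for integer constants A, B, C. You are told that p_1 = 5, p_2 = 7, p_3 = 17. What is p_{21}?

125

The three given values yield: A + B - C = 5; 2A + B + C = 7; 3A + B - C = 17.
Subtracting the first from the second: A + 2C = 2.
Subtracting the second from the third: A - 2C = 10.
Solving: C = -2, A = 6, then B = -3.
Hence p_{21} = 6·21 + (-3) + (-2)·(-1) = 125.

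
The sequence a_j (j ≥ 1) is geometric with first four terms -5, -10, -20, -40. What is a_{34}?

-42949672960

Common ratio r = 2.
a_j = (-5)·2^(j-1).
a_{34} = (-5)·2^33 = -42949672960.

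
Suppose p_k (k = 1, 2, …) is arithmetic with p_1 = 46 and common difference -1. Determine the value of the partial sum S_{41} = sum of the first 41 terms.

1066

p_k = 46 + (k - 1)·(-1).
p_{41} = 6; S = 41·(46 + 6)/2 = 1066.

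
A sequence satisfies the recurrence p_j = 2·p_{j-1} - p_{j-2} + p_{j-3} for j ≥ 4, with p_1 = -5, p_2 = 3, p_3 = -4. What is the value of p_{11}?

Step forward from the initial values:
p_4 = -16; p_5 = -25; p_6 = -38; p_7 = -67; p_8 = -121; p_9 = -213; p_{10} = -372; p_{11} = -652.

-652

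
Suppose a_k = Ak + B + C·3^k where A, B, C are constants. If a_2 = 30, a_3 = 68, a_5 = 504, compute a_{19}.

2324522980

Write the equations: 2A + B + 9C = 30; 3A + B + 27C = 68; 5A + B + 243C = 504.
Subtracting the first from the second: A + 18C = 38.
Subtracting the second from the third: 2A + 216C = 436.
Solving: C = 2, A = 2, then B = 8.
Therefore a_{19} = 38 + 8 + 2·1162261467 = 2324522980.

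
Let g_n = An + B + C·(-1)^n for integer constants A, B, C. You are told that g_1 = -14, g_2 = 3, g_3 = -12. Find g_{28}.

Plug in n = 1, 2, 3: A + B - C = -14; 2A + B + C = 3; 3A + B - C = -12.
Subtracting the first from the second: A + 2C = 17.
Subtracting the second from the third: A - 2C = -15.
Solving: C = 8, A = 1, then B = -7.
So g_n = 1·n + (-7) + 8·(-1)^n; at n=28 this is 29.

29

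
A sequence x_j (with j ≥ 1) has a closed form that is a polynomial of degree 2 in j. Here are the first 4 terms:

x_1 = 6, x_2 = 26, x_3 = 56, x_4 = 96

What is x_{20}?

1st diffs: 20, 30, 40.
2nd diffs: 10, 10 (constant).
Newton forward-difference form: x_j = 6 + 20·C(j-1,1) + 10·C(j-1,2).
At j = 20: j-1 = 19, so x_{20} = 6 + 380 + 1710 = 2096.

2096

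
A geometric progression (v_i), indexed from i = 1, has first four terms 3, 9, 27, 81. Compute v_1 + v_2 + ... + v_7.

3279

Common ratio r = 3.
v_i = 3·3^(i-1).
S = 3·(3^7 - 1)/(3 - 1) = 3·(2187 - 1)/(2) = 3279.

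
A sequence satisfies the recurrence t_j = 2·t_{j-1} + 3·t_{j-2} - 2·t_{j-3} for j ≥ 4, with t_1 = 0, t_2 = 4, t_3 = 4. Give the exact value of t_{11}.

t_4 = 20, t_5 = 44, t_6 = 140, t_7 = 372, t_8 = 1076, t_9 = 2988, t_{10} = 8460, t_{11} = 23732.

23732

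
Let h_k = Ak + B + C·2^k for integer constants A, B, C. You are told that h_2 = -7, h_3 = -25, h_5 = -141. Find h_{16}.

At k = 2, 3, 5: 2A + B + 4C = -7; 3A + B + 8C = -25; 5A + B + 32C = -141.
Subtracting the first from the second: A + 4C = -18.
Subtracting the second from the third: 2A + 24C = -116.
Solving: C = -5, A = 2, then B = 9.
So h_k = 2·k + 9 + (-5)·2^k; at k=16 this is -327639.

-327639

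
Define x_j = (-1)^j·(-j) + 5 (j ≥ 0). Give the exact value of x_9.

14

(-1)^9 = -1; -j at j=9 is -9; so x_9 = 14.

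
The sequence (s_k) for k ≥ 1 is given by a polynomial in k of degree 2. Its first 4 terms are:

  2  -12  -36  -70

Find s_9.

1st diffs: -14, -24, -34.
2nd diffs: -10, -10 (constant).
Newton forward-difference form: s_k = 2 + (-14)·C(k-1,1) + (-10)·C(k-1,2).
At k = 9: k-1 = 8, so s_9 = 2 - 112 - 280 = -390.

-390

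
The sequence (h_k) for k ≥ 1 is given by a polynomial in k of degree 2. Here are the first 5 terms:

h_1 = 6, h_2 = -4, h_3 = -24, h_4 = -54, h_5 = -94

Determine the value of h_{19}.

1st diffs: -10, -20, -30, -40.
2nd diffs: -10, -10, -10 (constant).
So h_k = -5k^2 + 5k + 6.
Evaluating at k = 19 gives h_{19} = -1704.

-1704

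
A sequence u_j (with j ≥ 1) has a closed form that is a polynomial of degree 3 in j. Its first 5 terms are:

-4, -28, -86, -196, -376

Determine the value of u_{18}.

-17276

1st diffs: -24, -58, -110, -180.
2nd diffs: -34, -52, -70.
3rd diffs: -18, -18 (constant).
Newton forward-difference form: u_j = -4 + (-24)·C(j-1,1) + (-34)·C(j-1,2) + (-18)·C(j-1,3).
At j = 18: j-1 = 17, so u_{18} = -4 - 408 - 4624 - 12240 = -17276.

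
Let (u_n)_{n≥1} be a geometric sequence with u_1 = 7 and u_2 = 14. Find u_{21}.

Common ratio r = 2.
u_n = 7·2^(n-1).
u_{21} = 7·2^20 = 7340032.

7340032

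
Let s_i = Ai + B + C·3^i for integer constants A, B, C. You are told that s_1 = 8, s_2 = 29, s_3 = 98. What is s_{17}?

516560600

At i = 1, 2, 3: A + B + 3C = 8; 2A + B + 9C = 29; 3A + B + 27C = 98.
Subtracting the first from the second: A + 6C = 21.
Subtracting the second from the third: A + 18C = 69.
Solving: C = 4, A = -3, then B = -1.
So s_i = -3·i + (-1) + 4·3^i; at i=17 this is 516560600.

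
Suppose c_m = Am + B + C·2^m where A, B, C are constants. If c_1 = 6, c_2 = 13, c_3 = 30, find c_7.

618

The three given values yield: A + B + 2C = 6; 2A + B + 4C = 13; 3A + B + 8C = 30.
Subtracting the first from the second: A + 2C = 7.
Subtracting the second from the third: A + 4C = 17.
Solving: C = 5, A = -3, then B = -1.
So c_m = -3·m + (-1) + 5·2^m; at m=7 this is 618.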